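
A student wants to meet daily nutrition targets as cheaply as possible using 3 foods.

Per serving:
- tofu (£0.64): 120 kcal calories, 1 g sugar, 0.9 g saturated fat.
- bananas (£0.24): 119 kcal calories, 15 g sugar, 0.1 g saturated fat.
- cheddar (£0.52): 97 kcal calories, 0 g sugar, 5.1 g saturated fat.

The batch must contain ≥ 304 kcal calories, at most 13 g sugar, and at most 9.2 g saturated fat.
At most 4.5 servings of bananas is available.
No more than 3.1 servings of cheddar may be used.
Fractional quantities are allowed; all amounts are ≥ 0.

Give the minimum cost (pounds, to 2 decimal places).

Let x1 = servings of tofu, x2 = servings of bananas, x3 = servings of cheddar.
Minimise 0.64x1 + 0.24x2 + 0.52x3 subject to:
  120x1 + 119x2 + 97x3 ≥ 304   (calories)
  1x1 + 15x2 ≤ 13   (sugar)
  0.9x1 + 0.1x2 + 5.1x3 ≤ 9.2   (saturated fat)
  x2 ≤ 4.5
  x3 ≤ 3.1
  x1, x2, x3 ≥ 0.
The optimal mix uses every input. Binding constraints: calories, sugar, saturated fat.
That vertex is x1 = 0.2896, x2 = 0.8474, x3 = 1.736.
Total cost: 0.64·0.2896 + 0.24·0.8474 + 0.52·1.736 = 1.2914.

£1.29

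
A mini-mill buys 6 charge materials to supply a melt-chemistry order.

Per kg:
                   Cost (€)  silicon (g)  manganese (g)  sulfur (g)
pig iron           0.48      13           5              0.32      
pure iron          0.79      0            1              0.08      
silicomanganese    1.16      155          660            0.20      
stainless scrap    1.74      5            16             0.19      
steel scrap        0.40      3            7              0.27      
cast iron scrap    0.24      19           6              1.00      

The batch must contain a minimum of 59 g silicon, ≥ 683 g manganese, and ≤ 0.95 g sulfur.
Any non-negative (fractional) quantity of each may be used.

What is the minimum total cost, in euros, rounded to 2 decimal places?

This is a linear program. Let x1 = kg of pig iron, x2 = kg of pure iron, x3 = kg of silicomanganese, x4 = kg of stainless scrap, x5 = kg of steel scrap, x6 = kg of cast iron scrap.
min 0.48x1 + 0.79x2 + 1.16x3 + 1.74x4 + 0.4x5 + 0.24x6 s.t.:
  13x1 + 155x3 + 5x4 + 3x5 + 19x6 ≥ 59   (silicon)
  5x1 + 1x2 + 660x3 + 16x4 + 7x5 + 6x6 ≥ 683   (manganese)
  0.32x1 + 0.08x2 + 0.2x3 + 0.19x4 + 0.27x5 + 1x6 ≤ 0.95   (sulfur)
  x1, x2, x3, x4, x5, x6 ≥ 0.
The cheapest feasible vertex uses only silicomanganese; pig iron, pure iron, stainless scrap, steel scrap, cast iron scrap are not used. There the manganese constraint is tight.
That vertex is x3 = 1.035.
Total cost: 1.16·1.035 = 1.2006.

€1.20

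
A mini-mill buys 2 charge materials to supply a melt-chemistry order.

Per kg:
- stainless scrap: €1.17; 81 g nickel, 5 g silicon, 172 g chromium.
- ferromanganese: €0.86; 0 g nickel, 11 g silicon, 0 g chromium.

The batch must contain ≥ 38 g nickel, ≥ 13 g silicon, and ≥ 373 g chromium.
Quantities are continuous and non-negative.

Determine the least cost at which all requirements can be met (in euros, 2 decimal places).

Let x1 = kg of stainless scrap, x2 = kg of ferromanganese.
Minimise 1.17x1 + 0.86x2 s.t.:
  81x1 ≥ 38   (nickel)
  5x1 + 11x2 ≥ 13   (silicon)
  172x1 ≥ 373   (chromium)
  x1, x2 ≥ 0.
Both inputs are positive at the optimum. There the silicon and chromium constraints are tight.
So stainless scrap = 2.169 kg, ferromanganese = 0.1961 kg.
Hence cost = 1.17·2.169 + 0.86·0.1961 = €2.7064.

€2.71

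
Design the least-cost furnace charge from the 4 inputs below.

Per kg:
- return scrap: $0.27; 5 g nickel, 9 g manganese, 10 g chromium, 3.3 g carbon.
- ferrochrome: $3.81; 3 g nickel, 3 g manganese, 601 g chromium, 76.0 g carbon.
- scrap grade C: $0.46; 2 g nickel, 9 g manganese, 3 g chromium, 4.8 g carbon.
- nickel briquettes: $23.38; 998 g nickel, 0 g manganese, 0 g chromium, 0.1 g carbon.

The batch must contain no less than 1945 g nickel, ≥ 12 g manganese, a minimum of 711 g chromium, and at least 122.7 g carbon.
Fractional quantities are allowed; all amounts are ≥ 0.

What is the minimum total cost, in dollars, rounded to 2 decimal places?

Let x1 = kg of return scrap, x2 = kg of ferrochrome, x3 = kg of scrap grade C, x4 = kg of nickel briquettes.
Minimise 0.27x1 + 3.81x2 + 0.46x3 + 23.38x4 with:
  5x1 + 3x2 + 2x3 + 998x4 ≥ 1945   (nickel)
  9x1 + 3x2 + 9x3 ≥ 12   (manganese)
  10x1 + 601x2 + 3x3 ≥ 711   (chromium)
  3.3x1 + 76x2 + 4.8x3 + 0.1x4 ≥ 122.7   (carbon)
  x1, x2, x3, x4 ≥ 0.
The optimal basis is {return scrap, ferrochrome, nickel briquettes}; scrap grade C drops out. The nickel, chromium, carbon requirements are met with equality.
Optimal quantities: return scrap = 16.02 kg, ferrochrome = 0.9165 kg, nickel briquettes = 1.866 kg.
Objective = 0.27·16.02 + 3.81·0.9165 + 23.38·1.866 = 51.4443.

$51.44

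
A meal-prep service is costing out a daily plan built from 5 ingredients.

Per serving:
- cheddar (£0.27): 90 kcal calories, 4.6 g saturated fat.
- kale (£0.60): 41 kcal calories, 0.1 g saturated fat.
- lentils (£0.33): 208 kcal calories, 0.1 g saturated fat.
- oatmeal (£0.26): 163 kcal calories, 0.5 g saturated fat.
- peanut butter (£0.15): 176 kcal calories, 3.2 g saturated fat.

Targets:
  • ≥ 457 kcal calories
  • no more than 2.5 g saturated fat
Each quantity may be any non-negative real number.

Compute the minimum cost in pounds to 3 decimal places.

Let x1 = servings of cheddar, x2 = servings of kale, x3 = servings of lentils, x4 = servings of oatmeal, x5 = servings of peanut butter.
Minimise 0.27x1 + 0.6x2 + 0.33x3 + 0.26x4 + 0.15x5 subject to:
  90x1 + 41x2 + 208x3 + 163x4 + 176x5 ≥ 457   (calories)
  4.6x1 + 0.1x2 + 0.1x3 + 0.5x4 + 3.2x5 ≤ 2.5   (saturated fat)
  x1, x2, x3, x4, x5 ≥ 0.
The optimal basis is {lentils, peanut butter}; cheddar, kale, oatmeal drop out. There the calories and saturated fat constraints are tight.
Optimal quantities: lentils = 1.5778 servings, peanut butter = 0.73194 servings.
Cost = 0.33·1.5778 + 0.15·0.73194 = 0.63047.

£0.630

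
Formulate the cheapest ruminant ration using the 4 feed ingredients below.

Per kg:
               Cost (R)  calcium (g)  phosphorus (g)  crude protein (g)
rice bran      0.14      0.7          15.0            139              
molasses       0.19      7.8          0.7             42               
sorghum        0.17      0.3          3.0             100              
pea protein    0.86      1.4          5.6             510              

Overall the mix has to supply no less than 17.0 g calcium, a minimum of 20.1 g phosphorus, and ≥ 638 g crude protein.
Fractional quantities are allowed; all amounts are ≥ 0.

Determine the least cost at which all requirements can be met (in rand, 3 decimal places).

Treat it as an LP. Let x1 = kg of rice bran, x2 = kg of molasses, x3 = kg of sorghum, x4 = kg of pea protein.
Minimize 0.14x1 + 0.19x2 + 0.17x3 + 0.86x4 with:
  0.7x1 + 7.8x2 + 0.3x3 + 1.4x4 ≥ 17   (calcium)
  15x1 + 0.7x2 + 3x3 + 5.6x4 ≥ 20.1   (phosphorus)
  139x1 + 42x2 + 100x3 + 510x4 ≥ 638   (crude protein)
  x1, x2, x3, x4 ≥ 0.
The cheapest feasible vertex uses only rice bran, molasses; sorghum, pea protein are not used. Binding constraints: calcium and crude protein.
Optimal quantities: rice bran = 4.041 kg, molasses = 1.817 kg.
Total cost: 0.14·4.041 + 0.19·1.817 = 0.91097.

R0.911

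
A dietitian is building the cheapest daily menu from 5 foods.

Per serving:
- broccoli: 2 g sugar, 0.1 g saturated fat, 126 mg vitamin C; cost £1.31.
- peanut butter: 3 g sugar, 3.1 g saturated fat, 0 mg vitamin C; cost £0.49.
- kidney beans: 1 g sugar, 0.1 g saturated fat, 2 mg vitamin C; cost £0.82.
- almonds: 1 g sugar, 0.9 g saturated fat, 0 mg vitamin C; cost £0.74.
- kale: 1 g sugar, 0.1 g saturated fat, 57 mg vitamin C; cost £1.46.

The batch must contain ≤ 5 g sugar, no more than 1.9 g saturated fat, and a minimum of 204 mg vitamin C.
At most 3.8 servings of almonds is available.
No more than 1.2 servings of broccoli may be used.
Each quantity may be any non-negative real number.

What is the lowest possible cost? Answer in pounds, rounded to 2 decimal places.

Let x1 = servings of broccoli, x2 = servings of peanut butter, x3 = servings of kidney beans, x4 = servings of almonds, x5 = servings of kale.
Minimise 1.31x1 + 0.49x2 + 0.82x3 + 0.74x4 + 1.46x5 with:
  2x1 + 3x2 + 1x3 + 1x4 + 1x5 ≤ 5   (sugar)
  0.1x1 + 3.1x2 + 0.1x3 + 0.9x4 + 0.1x5 ≤ 1.9   (saturated fat)
  126x1 + 2x3 + 57x5 ≥ 204   (vitamin C)
  x4 ≤ 3.8
  x1 ≤ 1.2
  x1, x2, x3, x4, x5 ≥ 0.
The cheapest feasible vertex uses only broccoli, kale; peanut butter, kidney beans, almonds are not used. Binding constraints: vitamin C and the broccoli cap.
Optimal quantities: broccoli = 1.2 servings, kale = 0.9263 servings.
Cost = 1.31·1.2 + 1.46·0.9263 = 2.9244.

£2.92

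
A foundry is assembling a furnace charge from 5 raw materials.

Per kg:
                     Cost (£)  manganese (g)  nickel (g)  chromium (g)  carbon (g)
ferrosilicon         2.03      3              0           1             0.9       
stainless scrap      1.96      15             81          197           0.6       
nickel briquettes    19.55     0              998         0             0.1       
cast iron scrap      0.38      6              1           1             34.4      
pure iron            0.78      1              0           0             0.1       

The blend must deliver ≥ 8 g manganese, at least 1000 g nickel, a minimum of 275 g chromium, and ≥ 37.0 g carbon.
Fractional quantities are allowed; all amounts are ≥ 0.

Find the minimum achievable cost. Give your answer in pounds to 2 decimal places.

Let x1 = kg of ferrosilicon, x2 = kg of stainless scrap, x3 = kg of nickel briquettes, x4 = kg of cast iron scrap, x5 = kg of pure iron.
Minimise 2.03x1 + 1.96x2 + 19.55x3 + 0.38x4 + 0.78x5 with:
  3x1 + 15x2 + 6x4 + 1x5 ≥ 8   (manganese)
  81x2 + 998x3 + 1x4 ≥ 1000   (nickel)
  1x1 + 197x2 + 1x4 ≥ 275   (chromium)
  0.9x1 + 0.6x2 + 0.1x3 + 34.4x4 + 0.1x5 ≥ 37   (carbon)
  x1, x2, x3, x4, x5 ≥ 0.
The cheapest feasible vertex uses only stainless scrap, nickel briquettes, cast iron scrap; ferrosilicon, pure iron are not used. There the nickel, chromium, carbon constraints are tight.
That vertex is x2 = 1.391, x3 = 0.8881, x4 = 1.049.
Hence cost = 1.96·1.391 + 19.55·0.8881 + 0.38·1.049 = £20.4873.

£20.49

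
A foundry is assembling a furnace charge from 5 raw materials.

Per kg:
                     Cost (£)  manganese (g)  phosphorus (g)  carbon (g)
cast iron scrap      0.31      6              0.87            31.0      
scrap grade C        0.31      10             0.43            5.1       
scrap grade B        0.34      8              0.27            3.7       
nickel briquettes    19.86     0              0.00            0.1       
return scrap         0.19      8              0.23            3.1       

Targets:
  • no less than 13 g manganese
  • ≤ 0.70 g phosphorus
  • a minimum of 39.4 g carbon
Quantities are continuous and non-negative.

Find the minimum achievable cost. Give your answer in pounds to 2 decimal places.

Let x1 = kg of cast iron scrap, x2 = kg of scrap grade C, x3 = kg of scrap grade B, x4 = kg of nickel briquettes, x5 = kg of return scrap.
min 0.31x1 + 0.31x2 + 0.34x3 + 19.86x4 + 0.19x5 subject to:
  6x1 + 10x2 + 8x3 + 8x5 ≥ 13   (manganese)
  0.87x1 + 0.43x2 + 0.27x3 + 0.23x5 ≤ 0.7   (phosphorus)
  31x1 + 5.1x2 + 3.7x3 + 0.1x4 + 3.1x5 ≥ 39.4   (carbon)
  x1, x2, x3, x4, x5 ≥ 0.
The optimal basis is {cast iron scrap, nickel briquettes, return scrap}; scrap grade C, scrap grade B drop out. The manganese, phosphorus, carbon requirements are met with equality.
Optimal quantities: cast iron scrap = 0.4677 kg, nickel briquettes = 209.5 kg, return scrap = 1.274 kg.
Total cost: 0.31·0.4677 + 19.86·209.5 + 0.19·1.274 = 4161.0570.

£4161.06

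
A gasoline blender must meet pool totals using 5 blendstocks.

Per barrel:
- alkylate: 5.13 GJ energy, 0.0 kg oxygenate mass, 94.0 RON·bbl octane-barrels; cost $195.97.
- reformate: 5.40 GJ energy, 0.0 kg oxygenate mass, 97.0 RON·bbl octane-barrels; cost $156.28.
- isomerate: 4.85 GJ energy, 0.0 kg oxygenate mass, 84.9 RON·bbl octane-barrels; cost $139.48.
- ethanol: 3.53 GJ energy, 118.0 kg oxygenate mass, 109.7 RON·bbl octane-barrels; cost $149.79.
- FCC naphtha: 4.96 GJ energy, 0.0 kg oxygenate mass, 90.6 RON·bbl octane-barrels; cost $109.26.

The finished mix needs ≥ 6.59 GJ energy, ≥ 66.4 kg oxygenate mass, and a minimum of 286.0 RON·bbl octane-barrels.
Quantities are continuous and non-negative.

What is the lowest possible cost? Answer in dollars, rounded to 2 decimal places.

Set it up as a linear program. Let x1 = barrels of alkylate, x2 = barrels of reformate, x3 = barrels of isomerate, x4 = barrels of ethanol, x5 = barrels of FCC naphtha.
Minimize 195.97x1 + 156.28x2 + 139.48x3 + 149.79x4 + 109.26x5 subject to:
  5.13x1 + 5.4x2 + 4.85x3 + 3.53x4 + 4.96x5 ≥ 6.59   (energy)
  118x4 ≥ 66.4   (oxygenate mass)
  94x1 + 97x2 + 84.9x3 + 109.7x4 + 90.6x5 ≥ 286   (octane-barrels)
  x1, x2, x3, x4, x5 ≥ 0.
At the optimum only ethanol, FCC naphtha are positive (alkylate, reformate, isomerate = 0). There the oxygenate mass and octane-barrels constraints are tight.
That vertex is x4 = 0.56271, x5 = 2.4754.
Objective = 149.79·0.56271 + 109.26·2.4754 = 354.7505.

$354.75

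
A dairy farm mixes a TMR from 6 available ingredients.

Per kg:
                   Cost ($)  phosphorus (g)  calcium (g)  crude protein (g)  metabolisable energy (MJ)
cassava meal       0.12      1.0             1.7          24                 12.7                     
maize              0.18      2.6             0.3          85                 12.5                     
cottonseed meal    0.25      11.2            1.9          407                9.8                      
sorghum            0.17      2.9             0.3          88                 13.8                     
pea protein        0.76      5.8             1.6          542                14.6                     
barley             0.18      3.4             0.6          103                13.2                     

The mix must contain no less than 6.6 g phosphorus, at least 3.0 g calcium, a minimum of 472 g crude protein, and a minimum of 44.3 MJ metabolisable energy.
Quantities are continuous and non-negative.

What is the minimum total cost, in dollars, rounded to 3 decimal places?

Let x1 = kg of cassava meal, x2 = kg of maize, x3 = kg of cottonseed meal, x4 = kg of sorghum, x5 = kg of pea protein, x6 = kg of barley.
Minimise 0.12x1 + 0.18x2 + 0.25x3 + 0.17x4 + 0.76x5 + 0.18x6 s.t.:
  1x1 + 2.6x2 + 11.2x3 + 2.9x4 + 5.8x5 + 3.4x6 ≥ 6.6   (phosphorus)
  1.7x1 + 0.3x2 + 1.9x3 + 0.3x4 + 1.6x5 + 0.6x6 ≥ 3   (calcium)
  24x1 + 85x2 + 407x3 + 88x4 + 542x5 + 103x6 ≥ 472   (crude protein)
  12.7x1 + 12.5x2 + 9.8x3 + 13.8x4 + 14.6x5 + 13.2x6 ≥ 44.3   (metabolisable energy)
  x1, x2, x3, x4, x5, x6 ≥ 0.
The optimal basis is {cassava meal, cottonseed meal}; maize, sorghum, pea protein, barley drop out. There the crude protein and metabolisable energy constraints are tight.
Optimal quantities: cassava meal = 2.717 kg, cottonseed meal = 0.9995 kg.
Cost = 0.12·2.717 + 0.25·0.9995 = 0.57592.

$0.576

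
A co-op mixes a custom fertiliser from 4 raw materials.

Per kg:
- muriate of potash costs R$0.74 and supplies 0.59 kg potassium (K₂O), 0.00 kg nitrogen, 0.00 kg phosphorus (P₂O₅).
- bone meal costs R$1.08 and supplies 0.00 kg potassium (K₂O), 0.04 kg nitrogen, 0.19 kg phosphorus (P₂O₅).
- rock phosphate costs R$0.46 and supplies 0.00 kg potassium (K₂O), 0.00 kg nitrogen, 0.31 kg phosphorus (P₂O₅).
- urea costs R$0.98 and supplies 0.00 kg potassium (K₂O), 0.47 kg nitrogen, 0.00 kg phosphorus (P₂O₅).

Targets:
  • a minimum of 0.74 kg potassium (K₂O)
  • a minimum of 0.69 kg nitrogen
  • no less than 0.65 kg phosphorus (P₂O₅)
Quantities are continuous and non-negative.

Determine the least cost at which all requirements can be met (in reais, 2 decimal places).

Treat it as an LP. Let x1 = kg of muriate of potash, x2 = kg of bone meal, x3 = kg of rock phosphate, x4 = kg of urea.
Minimize 0.74x1 + 1.08x2 + 0.46x3 + 0.98x4 with:
  0.59x1 ≥ 0.74   (potassium (K₂O))
  0.04x2 + 0.47x4 ≥ 0.69   (nitrogen)
  0.19x2 + 0.31x3 ≥ 0.65   (phosphorus (P₂O₅))
  x1, x2, x3, x4 ≥ 0.
At the optimum only muriate of potash, rock phosphate, urea are positive (bone meal = 0). The potassium (K₂O), nitrogen, phosphorus (P₂O₅) requirements are met with equality.
So muriate of potash = 1.254 kg, rock phosphate = 2.097 kg, urea = 1.468 kg.
Cost = 0.74·1.254 + 0.46·2.097 + 0.98·1.468 = 3.3312.

R$3.33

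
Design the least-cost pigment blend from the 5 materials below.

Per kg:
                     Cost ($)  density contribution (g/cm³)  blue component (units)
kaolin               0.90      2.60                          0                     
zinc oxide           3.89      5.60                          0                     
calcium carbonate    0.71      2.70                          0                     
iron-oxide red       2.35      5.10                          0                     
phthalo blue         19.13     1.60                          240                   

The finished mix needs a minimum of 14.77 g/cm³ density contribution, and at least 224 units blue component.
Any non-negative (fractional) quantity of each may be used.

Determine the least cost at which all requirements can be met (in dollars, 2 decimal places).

Let x1 = kg of kaolin, x2 = kg of zinc oxide, x3 = kg of calcium carbonate, x4 = kg of iron-oxide red, x5 = kg of phthalo blue.
Minimise 0.9x1 + 3.89x2 + 0.71x3 + 2.35x4 + 19.13x5 with:
  2.6x1 + 5.6x2 + 2.7x3 + 5.1x4 + 1.6x5 ≥ 14.77   (density contribution)
  240x5 ≥ 224   (blue component)
  x1, x2, x3, x4, x5 ≥ 0.
At the optimum only calcium carbonate, phthalo blue are positive (kaolin, zinc oxide, iron-oxide red = 0). Binding constraints: density contribution and blue component.
Solving gives x3 = 4.917, x5 = 0.9333.
Total cost: 0.71·4.917 + 19.13·0.9333 = 21.3451.

$21.35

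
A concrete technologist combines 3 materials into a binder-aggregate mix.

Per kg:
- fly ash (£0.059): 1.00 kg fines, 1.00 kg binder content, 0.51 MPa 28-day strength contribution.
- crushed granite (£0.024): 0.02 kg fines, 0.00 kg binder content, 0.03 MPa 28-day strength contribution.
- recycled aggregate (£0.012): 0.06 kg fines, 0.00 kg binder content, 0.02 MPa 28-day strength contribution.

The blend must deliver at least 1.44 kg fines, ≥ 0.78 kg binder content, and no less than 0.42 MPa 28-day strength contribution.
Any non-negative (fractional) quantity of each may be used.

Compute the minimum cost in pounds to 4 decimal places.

£0.0850

Let x1 = kg of fly ash, x2 = kg of crushed granite, x3 = kg of recycled aggregate.
min 0.059x1 + 0.024x2 + 0.012x3 s.t.:
  1x1 + 0.02x2 + 0.06x3 ≥ 1.44   (fines)
  1x1 ≥ 0.78   (binder content)
  0.51x1 + 0.03x2 + 0.02x3 ≥ 0.42   (28-day strength contribution)
  x1, x2, x3 ≥ 0.
The optimal basis is {fly ash}; crushed granite, recycled aggregate drop out. The fines requirement is met with equality.
That vertex is x1 = 1.44.
Hence cost = 0.059·1.44 = £0.084960.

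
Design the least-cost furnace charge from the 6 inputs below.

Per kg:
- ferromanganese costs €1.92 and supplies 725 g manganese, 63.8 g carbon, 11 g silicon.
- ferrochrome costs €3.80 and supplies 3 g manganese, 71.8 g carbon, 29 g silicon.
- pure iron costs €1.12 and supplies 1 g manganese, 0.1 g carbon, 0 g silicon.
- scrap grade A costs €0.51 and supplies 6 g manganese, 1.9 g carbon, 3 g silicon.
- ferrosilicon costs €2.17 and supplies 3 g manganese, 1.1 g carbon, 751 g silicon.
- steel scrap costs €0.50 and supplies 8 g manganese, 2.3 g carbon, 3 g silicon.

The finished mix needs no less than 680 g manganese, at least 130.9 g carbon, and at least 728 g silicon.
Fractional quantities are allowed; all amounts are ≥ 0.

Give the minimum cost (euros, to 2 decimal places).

€5.95

Treat it as an LP. Let x1 = kg of ferromanganese, x2 = kg of ferrochrome, x3 = kg of pure iron, x4 = kg of scrap grade A, x5 = kg of ferrosilicon, x6 = kg of steel scrap.
Minimise 1.92x1 + 3.8x2 + 1.12x3 + 0.51x4 + 2.17x5 + 0.5x6 with:
  725x1 + 3x2 + 1x3 + 6x4 + 3x5 + 8x6 ≥ 680   (manganese)
  63.8x1 + 71.8x2 + 0.1x3 + 1.9x4 + 1.1x5 + 2.3x6 ≥ 130.9   (carbon)
  11x1 + 29x2 + 3x4 + 751x5 + 3x6 ≥ 728   (silicon)
  x1, x2, x3, x4, x5, x6 ≥ 0.
At the optimum only ferromanganese, ferrosilicon are positive (ferrochrome, pure iron, scrap grade A, steel scrap = 0). Binding constraints: carbon and silicon.
So ferromanganese = 2.036 kg, ferrosilicon = 0.9396 kg.
Total cost: 1.92·2.036 + 2.17·0.9396 = 5.9481.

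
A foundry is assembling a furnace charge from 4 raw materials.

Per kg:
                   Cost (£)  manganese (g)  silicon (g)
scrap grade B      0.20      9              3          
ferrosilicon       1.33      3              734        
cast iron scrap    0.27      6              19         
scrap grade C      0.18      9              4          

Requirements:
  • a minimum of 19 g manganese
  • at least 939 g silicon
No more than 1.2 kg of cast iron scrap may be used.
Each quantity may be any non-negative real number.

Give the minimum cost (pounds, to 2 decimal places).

This is a linear program. Let x1 = kg of scrap grade B, x2 = kg of ferrosilicon, x3 = kg of cast iron scrap, x4 = kg of scrap grade C.
min 0.2x1 + 1.33x2 + 0.27x3 + 0.18x4 with:
  9x1 + 3x2 + 6x3 + 9x4 ≥ 19   (manganese)
  3x1 + 734x2 + 19x3 + 4x4 ≥ 939   (silicon)
  x3 ≤ 1.2
  x1, x2, x3, x4 ≥ 0.
At the optimum only ferrosilicon, scrap grade C are positive (scrap grade B, cast iron scrap = 0). Binding constraints: manganese and silicon.
Solving gives x2 = 1.27, x4 = 1.688.
Objective = 1.33·1.27 + 0.18·1.688 = 1.9929.

£1.99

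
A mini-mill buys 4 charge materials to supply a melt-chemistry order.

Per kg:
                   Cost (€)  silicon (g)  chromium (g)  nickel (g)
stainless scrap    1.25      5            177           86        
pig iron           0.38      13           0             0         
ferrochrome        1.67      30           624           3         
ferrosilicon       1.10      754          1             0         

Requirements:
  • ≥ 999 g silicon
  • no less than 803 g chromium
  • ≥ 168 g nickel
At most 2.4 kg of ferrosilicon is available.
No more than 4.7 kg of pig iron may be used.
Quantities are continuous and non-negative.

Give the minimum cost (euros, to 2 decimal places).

€5.05

This is a linear program. Let x1 = kg of stainless scrap, x2 = kg of pig iron, x3 = kg of ferrochrome, x4 = kg of ferrosilicon.
Minimise 1.25x1 + 0.38x2 + 1.67x3 + 1.1x4 with:
  5x1 + 13x2 + 30x3 + 754x4 ≥ 999   (silicon)
  177x1 + 624x3 + 1x4 ≥ 803   (chromium)
  86x1 + 3x3 ≥ 168   (nickel)
  x4 ≤ 2.4
  x2 ≤ 4.7
  x1, x2, x3, x4 ≥ 0.
At the optimum only stainless scrap, ferrochrome, ferrosilicon are positive (pig iron = 0). The silicon, chromium, nickel requirements are met with equality.
That vertex is x1 = 1.928, x3 = 0.738, x4 = 1.283.
Objective = 1.25·1.928 + 1.67·0.738 + 1.1·1.283 = 5.0538.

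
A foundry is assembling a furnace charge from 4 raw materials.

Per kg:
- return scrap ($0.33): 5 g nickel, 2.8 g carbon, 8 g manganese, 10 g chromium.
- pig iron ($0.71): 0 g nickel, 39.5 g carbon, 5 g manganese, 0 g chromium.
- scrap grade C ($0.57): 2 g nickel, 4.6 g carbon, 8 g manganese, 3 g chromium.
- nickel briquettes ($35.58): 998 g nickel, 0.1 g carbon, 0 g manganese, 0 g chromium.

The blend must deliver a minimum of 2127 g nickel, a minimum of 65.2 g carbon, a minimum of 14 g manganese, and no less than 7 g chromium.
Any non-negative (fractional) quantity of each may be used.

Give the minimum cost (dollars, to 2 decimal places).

Let x1 = kg of return scrap, x2 = kg of pig iron, x3 = kg of scrap grade C, x4 = kg of nickel briquettes.
Minimize 0.33x1 + 0.71x2 + 0.57x3 + 35.58x4 with:
  5x1 + 2x3 + 998x4 ≥ 2127   (nickel)
  2.8x1 + 39.5x2 + 4.6x3 + 0.1x4 ≥ 65.2   (carbon)
  8x1 + 5x2 + 8x3 ≥ 14   (manganese)
  10x1 + 3x3 ≥ 7   (chromium)
  x1, x2, x3, x4 ≥ 0.
The minimum-cost mix takes nothing from scrap grade C — only return scrap, pig iron, nickel briquettes. The nickel, carbon, manganese requirements are met with equality.
So return scrap = 0.75518 kg, pig iron = 1.5917 kg, nickel briquettes = 2.1275 kg.
Cost = 0.33·0.75518 + 0.71·1.5917 + 35.58·2.1275 = 77.0758.

$77.08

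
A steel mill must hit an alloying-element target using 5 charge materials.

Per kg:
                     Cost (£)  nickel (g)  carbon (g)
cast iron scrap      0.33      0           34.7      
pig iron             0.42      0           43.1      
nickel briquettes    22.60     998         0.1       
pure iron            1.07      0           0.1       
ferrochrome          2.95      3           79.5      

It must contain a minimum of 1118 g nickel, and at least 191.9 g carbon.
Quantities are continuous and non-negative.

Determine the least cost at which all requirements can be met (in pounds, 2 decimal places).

Let x1 = kg of cast iron scrap, x2 = kg of pig iron, x3 = kg of nickel briquettes, x4 = kg of pure iron, x5 = kg of ferrochrome.
Minimize 0.33x1 + 0.42x2 + 22.6x3 + 1.07x4 + 2.95x5 subject to:
  998x3 + 3x5 ≥ 1118   (nickel)
  34.7x1 + 43.1x2 + 0.1x3 + 0.1x4 + 79.5x5 ≥ 191.9   (carbon)
  x1, x2, x3, x4, x5 ≥ 0.
The cheapest feasible vertex uses only cast iron scrap, nickel briquettes; pig iron, pure iron, ferrochrome are not used. There the nickel and carbon constraints are tight.
Optimal quantities: cast iron scrap = 5.527 kg, nickel briquettes = 1.12 kg.
Cost = 0.33·5.527 + 22.6·1.12 = 27.1359.

£27.14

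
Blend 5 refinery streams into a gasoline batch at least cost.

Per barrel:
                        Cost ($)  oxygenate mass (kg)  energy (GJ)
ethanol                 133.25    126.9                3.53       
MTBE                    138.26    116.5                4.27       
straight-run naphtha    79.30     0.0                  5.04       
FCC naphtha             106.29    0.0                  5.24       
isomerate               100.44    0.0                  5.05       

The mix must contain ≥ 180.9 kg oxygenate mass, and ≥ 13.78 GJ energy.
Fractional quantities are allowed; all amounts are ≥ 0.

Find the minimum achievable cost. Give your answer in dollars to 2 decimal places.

$327.18

Let x1 = barrels of ethanol, x2 = barrels of MTBE, x3 = barrels of straight-run naphtha, x4 = barrels of FCC naphtha, x5 = barrels of isomerate.
Minimize 133.25x1 + 138.26x2 + 79.3x3 + 106.29x4 + 100.44x5 with:
  126.9x1 + 116.5x2 ≥ 180.9   (oxygenate mass)
  3.53x1 + 4.27x2 + 5.04x3 + 5.24x4 + 5.05x5 ≥ 13.78   (energy)
  x1, x2, x3, x4, x5 ≥ 0.
The cheapest feasible vertex uses only MTBE, straight-run naphtha; ethanol, FCC naphtha, isomerate are not used. The oxygenate mass and energy requirements are met with equality.
Optimal quantities: MTBE = 1.55279 barrels, straight-run naphtha = 1.41857 barrels.
Objective = 138.26·1.55279 + 79.3·1.41857 = 327.1813.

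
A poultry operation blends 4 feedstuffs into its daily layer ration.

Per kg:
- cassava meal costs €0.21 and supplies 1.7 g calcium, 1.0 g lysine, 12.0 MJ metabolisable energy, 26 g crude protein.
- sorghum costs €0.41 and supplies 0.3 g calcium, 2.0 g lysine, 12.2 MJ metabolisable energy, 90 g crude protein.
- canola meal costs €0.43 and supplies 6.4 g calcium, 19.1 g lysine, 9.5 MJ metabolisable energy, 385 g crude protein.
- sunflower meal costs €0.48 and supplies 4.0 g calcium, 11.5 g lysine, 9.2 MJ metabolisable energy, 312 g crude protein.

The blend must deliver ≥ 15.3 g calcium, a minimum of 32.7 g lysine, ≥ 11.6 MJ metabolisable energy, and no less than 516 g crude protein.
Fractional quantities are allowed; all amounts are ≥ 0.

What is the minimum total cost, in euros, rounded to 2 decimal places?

€1.03

Let x1 = kg of cassava meal, x2 = kg of sorghum, x3 = kg of canola meal, x4 = kg of sunflower meal.
Minimise 0.21x1 + 0.41x2 + 0.43x3 + 0.48x4 s.t.:
  1.7x1 + 0.3x2 + 6.4x3 + 4x4 ≥ 15.3   (calcium)
  1x1 + 2x2 + 19.1x3 + 11.5x4 ≥ 32.7   (lysine)
  12x1 + 12.2x2 + 9.5x3 + 9.2x4 ≥ 11.6   (metabolisable energy)
  26x1 + 90x2 + 385x3 + 312x4 ≥ 516   (crude protein)
  x1, x2, x3, x4 ≥ 0.
The minimum-cost mix takes nothing from cassava meal, sorghum, sunflower meal — only canola meal. Binding constraint: calcium.
Optimal quantities: canola meal = 2.391 kg.
Cost = 0.43·2.391 = 1.0281.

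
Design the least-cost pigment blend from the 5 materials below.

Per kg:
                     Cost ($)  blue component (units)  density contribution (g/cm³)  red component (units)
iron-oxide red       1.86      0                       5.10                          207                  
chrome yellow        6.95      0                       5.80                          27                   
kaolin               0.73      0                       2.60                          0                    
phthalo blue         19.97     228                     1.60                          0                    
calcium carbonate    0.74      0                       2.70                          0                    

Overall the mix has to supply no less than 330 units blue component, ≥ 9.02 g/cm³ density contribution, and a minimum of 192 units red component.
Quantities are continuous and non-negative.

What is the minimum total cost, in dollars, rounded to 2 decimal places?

Let x1 = kg of iron-oxide red, x2 = kg of chrome yellow, x3 = kg of kaolin, x4 = kg of phthalo blue, x5 = kg of calcium carbonate.
Minimize 1.86x1 + 6.95x2 + 0.73x3 + 19.97x4 + 0.74x5 subject to:
  228x4 ≥ 330   (blue component)
  5.1x1 + 5.8x2 + 2.6x3 + 1.6x4 + 2.7x5 ≥ 9.02   (density contribution)
  207x1 + 27x2 ≥ 192   (red component)
  x1, x2, x3, x4, x5 ≥ 0.
The cheapest feasible vertex uses only iron-oxide red, phthalo blue, calcium carbonate; chrome yellow, kaolin are not used. There the blue component, density contribution, red component constraints are tight.
Optimal quantities: iron-oxide red = 0.92754 kg, phthalo blue = 1.4474 kg, calcium carbonate = 0.73103 kg.
Objective = 1.86·0.92754 + 19.97·1.4474 + 0.74·0.73103 = 31.1708.

$31.17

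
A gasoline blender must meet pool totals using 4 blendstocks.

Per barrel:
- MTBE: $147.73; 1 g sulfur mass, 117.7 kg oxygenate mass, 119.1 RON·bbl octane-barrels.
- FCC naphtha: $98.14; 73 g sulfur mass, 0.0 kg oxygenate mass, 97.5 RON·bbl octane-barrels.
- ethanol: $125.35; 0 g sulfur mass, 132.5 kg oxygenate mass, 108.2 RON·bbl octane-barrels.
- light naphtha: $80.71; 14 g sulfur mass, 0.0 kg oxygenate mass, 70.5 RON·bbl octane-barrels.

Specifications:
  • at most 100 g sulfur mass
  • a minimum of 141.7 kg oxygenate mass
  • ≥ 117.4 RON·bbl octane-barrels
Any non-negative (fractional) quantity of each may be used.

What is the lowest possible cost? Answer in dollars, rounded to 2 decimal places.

This is a linear program. Let x1 = barrels of MTBE, x2 = barrels of FCC naphtha, x3 = barrels of ethanol, x4 = barrels of light naphtha.
min 147.73x1 + 98.14x2 + 125.35x3 + 80.71x4 s.t.:
  1x1 + 73x2 + 14x4 ≤ 100   (sulfur mass)
  117.7x1 + 132.5x3 ≥ 141.7   (oxygenate mass)
  119.1x1 + 97.5x2 + 108.2x3 + 70.5x4 ≥ 117.4   (octane-barrels)
  x1, x2, x3, x4 ≥ 0.
At the optimum only FCC naphtha, ethanol are positive (MTBE, light naphtha = 0). The oxygenate mass and octane-barrels requirements are met with equality.
That vertex is x2 = 0.017305, x3 = 1.0694.
Cost = 98.14·0.017305 + 125.35·1.0694 = 135.7476.

$135.75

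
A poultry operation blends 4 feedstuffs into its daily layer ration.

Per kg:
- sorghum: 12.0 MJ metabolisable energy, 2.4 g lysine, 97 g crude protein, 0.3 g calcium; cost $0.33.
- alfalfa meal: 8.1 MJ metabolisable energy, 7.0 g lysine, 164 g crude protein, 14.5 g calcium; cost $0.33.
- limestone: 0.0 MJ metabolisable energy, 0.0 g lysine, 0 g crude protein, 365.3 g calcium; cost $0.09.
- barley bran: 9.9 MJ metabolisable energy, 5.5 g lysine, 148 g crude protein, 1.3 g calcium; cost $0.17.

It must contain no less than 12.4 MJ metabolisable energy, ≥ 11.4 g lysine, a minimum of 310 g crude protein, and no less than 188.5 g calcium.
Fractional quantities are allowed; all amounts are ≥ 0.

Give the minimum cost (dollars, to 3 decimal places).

$0.402

Set it up as a linear program. Let x1 = kg of sorghum, x2 = kg of alfalfa meal, x3 = kg of limestone, x4 = kg of barley bran.
Minimize 0.33x1 + 0.33x2 + 0.09x3 + 0.17x4 s.t.:
  12x1 + 8.1x2 + 9.9x4 ≥ 12.4   (metabolisable energy)
  2.4x1 + 7x2 + 5.5x4 ≥ 11.4   (lysine)
  97x1 + 164x2 + 148x4 ≥ 310   (crude protein)
  0.3x1 + 14.5x2 + 365.3x3 + 1.3x4 ≥ 188.5   (calcium)
  x1, x2, x3, x4 ≥ 0.
The cheapest feasible vertex uses only limestone, barley bran; sorghum, alfalfa meal are not used. There the crude protein and calcium constraints are tight.
Optimal quantities: limestone = 0.5086 kg, barley bran = 2.095 kg.
Total cost: 0.09·0.5086 + 0.17·2.095 = 0.40192.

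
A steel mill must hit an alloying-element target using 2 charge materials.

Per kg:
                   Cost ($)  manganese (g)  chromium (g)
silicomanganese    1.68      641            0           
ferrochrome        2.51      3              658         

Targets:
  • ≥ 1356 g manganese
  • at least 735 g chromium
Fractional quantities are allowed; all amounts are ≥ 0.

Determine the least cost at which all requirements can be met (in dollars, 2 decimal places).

This is a linear program. Let x1 = kg of silicomanganese, x2 = kg of ferrochrome.
Minimize 1.68x1 + 2.51x2 with:
  641x1 + 3x2 ≥ 1356   (manganese)
  658x2 ≥ 735   (chromium)
  x1, x2 ≥ 0.
Both inputs are positive at the optimum. There the manganese and chromium constraints are tight.
Optimal quantities: silicomanganese = 2.11 kg, ferrochrome = 1.117 kg.
Total cost: 1.68·2.11 + 2.51·1.117 = 6.3485.

$6.35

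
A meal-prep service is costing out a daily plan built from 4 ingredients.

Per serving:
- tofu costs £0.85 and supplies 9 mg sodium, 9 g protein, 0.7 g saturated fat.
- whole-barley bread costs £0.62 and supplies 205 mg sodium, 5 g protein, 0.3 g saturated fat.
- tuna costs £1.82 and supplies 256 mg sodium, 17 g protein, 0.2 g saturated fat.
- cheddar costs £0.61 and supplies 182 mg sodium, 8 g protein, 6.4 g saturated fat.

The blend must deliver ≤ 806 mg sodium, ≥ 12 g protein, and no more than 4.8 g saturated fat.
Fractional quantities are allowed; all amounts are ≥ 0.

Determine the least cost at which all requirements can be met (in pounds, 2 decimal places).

Let x1 = servings of tofu, x2 = servings of whole-barley bread, x3 = servings of tuna, x4 = servings of cheddar.
Minimise 0.85x1 + 0.62x2 + 1.82x3 + 0.61x4 subject to:
  9x1 + 205x2 + 256x3 + 182x4 ≤ 806   (sodium)
  9x1 + 5x2 + 17x3 + 8x4 ≥ 12   (protein)
  0.7x1 + 0.3x2 + 0.2x3 + 6.4x4 ≤ 4.8   (saturated fat)
  x1, x2, x3, x4 ≥ 0.
The minimum-cost mix takes nothing from whole-barley bread, tuna — only tofu, cheddar. There the protein and saturated fat constraints are tight.
So tofu = 0.7385 servings, cheddar = 0.6692 servings.
Hence cost = 0.85·0.7385 + 0.61·0.6692 = £1.0359.

£1.04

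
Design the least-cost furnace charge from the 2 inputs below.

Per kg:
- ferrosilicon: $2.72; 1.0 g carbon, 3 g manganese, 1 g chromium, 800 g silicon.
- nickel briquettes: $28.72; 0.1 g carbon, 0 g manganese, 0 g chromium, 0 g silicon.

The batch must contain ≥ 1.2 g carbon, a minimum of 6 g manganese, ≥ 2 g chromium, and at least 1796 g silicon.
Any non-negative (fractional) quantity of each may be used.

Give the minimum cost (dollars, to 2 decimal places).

Set it up as a linear program. Let x1 = kg of ferrosilicon, x2 = kg of nickel briquettes.
min 2.72x1 + 28.72x2 subject to:
  1x1 + 0.1x2 ≥ 1.2   (carbon)
  3x1 ≥ 6   (manganese)
  1x1 ≥ 2   (chromium)
  800x1 ≥ 1796   (silicon)
  x1, x2 ≥ 0.
At the optimum only ferrosilicon is positive (nickel briquettes = 0). The silicon requirement is met with equality.
So ferrosilicon = 2.245 kg.
Cost = 2.72·2.245 = 6.1064.

$6.11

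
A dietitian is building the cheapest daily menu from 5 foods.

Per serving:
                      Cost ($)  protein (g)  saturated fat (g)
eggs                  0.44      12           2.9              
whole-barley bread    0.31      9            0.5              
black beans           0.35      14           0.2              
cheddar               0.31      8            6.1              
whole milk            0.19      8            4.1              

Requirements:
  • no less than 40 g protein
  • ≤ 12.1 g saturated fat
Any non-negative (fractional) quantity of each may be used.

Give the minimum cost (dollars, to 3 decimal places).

$0.971

Treat it as an LP. Let x1 = servings of eggs, x2 = servings of whole-barley bread, x3 = servings of black beans, x4 = servings of cheddar, x5 = servings of whole milk.
Minimize 0.44x1 + 0.31x2 + 0.35x3 + 0.31x4 + 0.19x5 subject to:
  12x1 + 9x2 + 14x3 + 8x4 + 8x5 ≥ 40   (protein)
  2.9x1 + 0.5x2 + 0.2x3 + 6.1x4 + 4.1x5 ≤ 12.1   (saturated fat)
  x1, x2, x3, x4, x5 ≥ 0.
The cheapest feasible vertex uses only black beans, whole milk; eggs, whole-barley bread, cheddar are not used. There the protein and saturated fat constraints are tight.
Solving gives x3 = 1.204, x5 = 2.892.
Cost = 0.35·1.204 + 0.19·2.892 = 0.97088.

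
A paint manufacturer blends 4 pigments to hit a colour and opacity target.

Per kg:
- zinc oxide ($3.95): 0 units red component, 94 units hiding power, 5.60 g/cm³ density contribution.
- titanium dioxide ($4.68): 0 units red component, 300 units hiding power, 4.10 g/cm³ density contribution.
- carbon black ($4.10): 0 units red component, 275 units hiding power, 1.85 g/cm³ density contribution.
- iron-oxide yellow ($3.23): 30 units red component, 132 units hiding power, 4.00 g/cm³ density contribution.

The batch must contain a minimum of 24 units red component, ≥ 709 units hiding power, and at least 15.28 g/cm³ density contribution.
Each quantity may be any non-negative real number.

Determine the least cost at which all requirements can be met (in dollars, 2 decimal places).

Let x1 = kg of zinc oxide, x2 = kg of titanium dioxide, x3 = kg of carbon black, x4 = kg of iron-oxide yellow.
min 3.95x1 + 4.68x2 + 4.1x3 + 3.23x4 with:
  30x4 ≥ 24   (red component)
  94x1 + 300x2 + 275x3 + 132x4 ≥ 709   (hiding power)
  5.6x1 + 4.1x2 + 1.85x3 + 4x4 ≥ 15.28   (density contribution)
  x1, x2, x3, x4 ≥ 0.
The cheapest feasible vertex uses only titanium dioxide, iron-oxide yellow; zinc oxide, carbon black are not used. The hiding power and density contribution requirements are met with equality.
So titanium dioxide = 1.243 kg, iron-oxide yellow = 2.546 kg.
Total cost: 4.68·1.243 + 3.23·2.546 = 14.0408.

$14.04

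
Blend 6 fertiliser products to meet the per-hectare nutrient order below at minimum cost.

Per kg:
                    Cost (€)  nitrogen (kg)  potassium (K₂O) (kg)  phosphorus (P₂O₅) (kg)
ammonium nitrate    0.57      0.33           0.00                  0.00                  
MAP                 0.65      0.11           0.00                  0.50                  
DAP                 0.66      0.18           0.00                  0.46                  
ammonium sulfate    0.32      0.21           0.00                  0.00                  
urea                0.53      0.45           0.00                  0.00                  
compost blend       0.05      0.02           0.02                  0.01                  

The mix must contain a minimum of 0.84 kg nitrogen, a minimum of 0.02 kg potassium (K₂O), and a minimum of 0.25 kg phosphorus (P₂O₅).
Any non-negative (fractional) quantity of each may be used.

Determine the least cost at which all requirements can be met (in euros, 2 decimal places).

Let x1 = kg of ammonium nitrate, x2 = kg of MAP, x3 = kg of DAP, x4 = kg of ammonium sulfate, x5 = kg of urea, x6 = kg of compost blend.
min 0.57x1 + 0.65x2 + 0.66x3 + 0.32x4 + 0.53x5 + 0.05x6 s.t.:
  0.33x1 + 0.11x2 + 0.18x3 + 0.21x4 + 0.45x5 + 0.02x6 ≥ 0.84   (nitrogen)
  0.02x6 ≥ 0.02   (potassium (K₂O))
  0.5x2 + 0.46x3 + 0.01x6 ≥ 0.25   (phosphorus (P₂O₅))
  x1, x2, x3, x4, x5, x6 ≥ 0.
The minimum-cost mix takes nothing from ammonium nitrate, MAP, ammonium sulfate — only DAP, urea, compost blend. There the nitrogen, potassium (K₂O), phosphorus (P₂O₅) constraints are tight.
Optimal quantities: DAP = 0.5217 kg, urea = 1.614 kg, compost blend = 1 kg.
Hence cost = 0.66·0.5217 + 0.53·1.614 + 0.05·1 = €1.2497.

€1.25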